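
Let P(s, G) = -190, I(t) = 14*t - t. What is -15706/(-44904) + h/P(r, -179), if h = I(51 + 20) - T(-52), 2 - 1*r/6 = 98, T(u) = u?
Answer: -2039863/426588 ≈ -4.7818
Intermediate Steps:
r = -576 (r = 12 - 6*98 = 12 - 588 = -576)
I(t) = 13*t
h = 975 (h = 13*(51 + 20) - 1*(-52) = 13*71 + 52 = 923 + 52 = 975)
-15706/(-44904) + h/P(r, -179) = -15706/(-44904) + 975/(-190) = -15706*(-1/44904) + 975*(-1/190) = 7853/22452 - 195/38 = -2039863/426588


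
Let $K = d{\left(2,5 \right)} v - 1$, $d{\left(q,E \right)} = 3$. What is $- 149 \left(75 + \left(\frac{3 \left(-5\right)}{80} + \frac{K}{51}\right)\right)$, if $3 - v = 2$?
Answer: $- \frac{9100771}{816} \approx -11153.0$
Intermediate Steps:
$v = 1$ ($v = 3 - 2 = 1$)
$K = 2$ ($K = 3 \cdot 1 - 1 = 3 - 1 = 2$)
$- 149 \left(75 + \left(\frac{3 \left(-5\right)}{80} + \frac{K}{51}\right)\right) = - 149 \left(75 + \left(\frac{3 \left(-5\right)}{80} + \frac{2}{51}\right)\right) = - 149 \left(75 + \left(\left(-15\right) \frac{1}{80} + 2 \cdot \frac{1}{51}\right)\right) = - 149 \left(75 + \left(- \frac{3}{16} + \frac{2}{51}\right)\right) = - 149 \left(75 - \frac{121}{816}\right) = \left(-149\right) \frac{61079}{816} = - \frac{9100771}{816}$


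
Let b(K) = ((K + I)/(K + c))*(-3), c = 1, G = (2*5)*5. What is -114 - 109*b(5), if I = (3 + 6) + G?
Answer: 3374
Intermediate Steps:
G = 50 (G = 10*5 = 50)
I = 59 (I = (3 + 6) + 50 = 9 + 50 = 59)
b(K) = -3*(59 + K)/(1 + K) (b(K) = ((K + 59)/(K + 1))*(-3) = ((59 + K)/(1 + K))*(-3) = -3*(59 + K)/(1 + K))
-114 - 109*b(5) = -114 - 327*(-59 - 1*5)/(1 + 5) = -114 - 327*(-59 - 5)/6 = -114 - 327*(-64)/6 = -114 - 109*(-32) = -114 + 3488 = 3374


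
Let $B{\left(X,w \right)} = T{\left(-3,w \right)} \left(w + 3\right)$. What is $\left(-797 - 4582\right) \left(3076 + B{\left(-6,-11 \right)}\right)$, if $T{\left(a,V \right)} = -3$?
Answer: $-16674900$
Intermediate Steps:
$B{\left(X,w \right)} = -9 - 3 w$ ($B{\left(X,w \right)} = - 3 \left(w + 3\right) = - 3 \left(3 + w\right) = -9 - 3 w$)
$\left(-797 - 4582\right) \left(3076 + B{\left(-6,-11 \right)}\right) = \left(-797 - 4582\right) \left(3076 - -24\right) = - 5379 \left(3076 + \left(-9 + 33\right)\right) = - 5379 \left(3076 + 24\right) = \left(-5379\right) 3100 = -16674900$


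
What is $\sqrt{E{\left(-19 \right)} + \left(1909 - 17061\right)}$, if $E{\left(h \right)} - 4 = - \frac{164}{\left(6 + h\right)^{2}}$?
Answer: $\frac{12 i \sqrt{17779}}{13} \approx 123.08 i$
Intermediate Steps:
$E{\left(h \right)} = 4 - \frac{164}{\left(6 + h\right)^{2}}$
$\sqrt{E{\left(-19 \right)} + \left(1909 - 17061\right)} = \sqrt{\left(4 - \frac{164}{\left(6 - 19\right)^{2}}\right) + \left(1909 - 17061\right)} = \sqrt{\left(4 - \frac{164}{169}\right) + \left(1909 - 17061\right)} = \sqrt{\left(4 - \frac{164}{169}\right) - 15152} = \sqrt{\frac{512}{169} - 15152} = \sqrt{- \frac{2560176}{169}} = \frac{12 i \sqrt{17779}}{13}$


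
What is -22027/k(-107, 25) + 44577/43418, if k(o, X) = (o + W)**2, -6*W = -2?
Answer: -2021314887/2223001600 ≈ -0.90927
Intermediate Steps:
W = 1/3 (W = -1/6*(-2) = 1/3 ≈ 0.33333)
k(o, X) = (1/3 + o)**2 (k(o, X) = (o + 1/3)**2 = (1/3 + o)**2)
-22027/k(-107, 25) + 44577/43418 = -22027*9/(1 + 3*(-107))**2 + 44577/43418 = -22027*9/(1 - 321)**2 + 44577*(1/43418) = -22027/((1/9)*(-320)**2) + 44577/43418 = -22027/((1/9)*102400) + 44577/43418 = -22027/102400/9 + 44577/43418 = -22027*9/102400 + 44577/43418 = -198243/102400 + 44577/43418 = -2021314887/2223001600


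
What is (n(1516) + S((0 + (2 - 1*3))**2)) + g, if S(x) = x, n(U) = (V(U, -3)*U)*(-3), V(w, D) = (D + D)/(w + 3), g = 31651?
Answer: 48106676/1519 ≈ 31670.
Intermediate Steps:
V(w, D) = 2*D/(3 + w) (V(w, D) = (2*D)/(3 + w) = 2*D/(3 + w))
n(U) = 18*U/(3 + U) (n(U) = ((2*(-3)/(3 + U))*U)*(-3) = ((-6/(3 + U))*U)*(-3) = -6*U/(3 + U)*(-3) = 18*U/(3 + U))
(n(1516) + S((0 + (2 - 1*3))**2)) + g = (18*1516/(3 + 1516) + (0 + (2 - 1*3))**2) + 31651 = (18*1516/1519 + (0 + (2 - 3))**2) + 31651 = (18*1516*(1/1519) + (0 - 1)**2) + 31651 = (27288/1519 + (-1)**2) + 31651 = (27288/1519 + 1) + 31651 = 28807/1519 + 31651 = 48106676/1519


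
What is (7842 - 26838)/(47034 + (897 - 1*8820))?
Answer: -6332/13037 ≈ -0.48569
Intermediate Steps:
(7842 - 26838)/(47034 + (897 - 1*8820)) = -18996/(47034 + (897 - 8820)) = -18996/(47034 - 7923) = -18996/39111 = -18996*1/39111 = -6332/13037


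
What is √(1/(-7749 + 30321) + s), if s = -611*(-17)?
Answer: √147003513855/3762 ≈ 101.92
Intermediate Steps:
s = 10387
√(1/(-7749 + 30321) + s) = √(1/(-7749 + 30321) + 10387) = √(1/22572 + 10387) = √(234455365/22572) = √147003513855/3762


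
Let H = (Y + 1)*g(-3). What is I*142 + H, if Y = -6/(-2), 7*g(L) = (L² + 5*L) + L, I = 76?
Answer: 75508/7 ≈ 10787.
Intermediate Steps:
g(L) = L²/7 + 6*L/7 (g(L) = ((L² + 5*L) + L)/7 = (L² + 6*L)/7 = L²/7 + 6*L/7)
Y = 3 (Y = -6*(-½) = 3)
H = -36/7 (H = (3 + 1)*((⅐)*(-3)*(6 - 3)) = 4*((⅐)*(-3)*3) = 4*(-9/7) = -36/7 ≈ -5.1429)
I*142 + H = 76*142 - 36/7 = 10792 - 36/7 = 75508/7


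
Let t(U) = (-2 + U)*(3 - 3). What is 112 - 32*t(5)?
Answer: 112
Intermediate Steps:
t(U) = 0 (t(U) = (-2 + U)*0 = 0)
112 - 32*t(5) = 112 - 32*0 = 112 + 0 = 112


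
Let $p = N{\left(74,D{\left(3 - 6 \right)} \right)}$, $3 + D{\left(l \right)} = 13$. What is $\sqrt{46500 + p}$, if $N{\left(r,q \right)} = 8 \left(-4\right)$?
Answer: $2 \sqrt{11617} \approx 215.56$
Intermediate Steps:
$D{\left(l \right)} = 10$ ($D{\left(l \right)} = -3 + 13 = 10$)
$N{\left(r,q \right)} = -32$
$p = -32$
$\sqrt{46500 + p} = \sqrt{46500 - 32} = \sqrt{46468} = 2 \sqrt{11617}$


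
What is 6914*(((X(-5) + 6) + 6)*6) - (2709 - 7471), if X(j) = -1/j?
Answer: 2554334/5 ≈ 5.1087e+5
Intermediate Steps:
6914*(((X(-5) + 6) + 6)*6) - (2709 - 7471) = 6914*(((-1/(-5) + 6) + 6)*6) - (2709 - 7471) = 6914*(((-1*(-⅕) + 6) + 6)*6) - 1*(-4762) = 6914*(((⅕ + 6) + 6)*6) + 4762 = 6914*((31/5 + 6)*6) + 4762 = 6914*((61/5)*6) + 4762 = 6914*(366/5) + 4762 = 2530524/5 + 4762 = 2554334/5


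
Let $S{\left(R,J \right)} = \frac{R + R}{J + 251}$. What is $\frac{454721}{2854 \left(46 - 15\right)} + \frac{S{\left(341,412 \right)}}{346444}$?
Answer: $\frac{13055750678435}{2540225365041} \approx 5.1396$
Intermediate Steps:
$S{\left(R,J \right)} = \frac{2 R}{251 + J}$
$\frac{454721}{2854 \left(46 - 15\right)} + \frac{S{\left(341,412 \right)}}{346444} = \frac{454721}{2854 \left(46 - 15\right)} + \frac{2 \cdot 341 \frac{1}{251 + 412}}{346444} = \frac{454721}{2854 \left(46 - 15\right)} + 2 \cdot 341 \cdot \frac{1}{663} \cdot \frac{1}{346444} = \frac{454721}{2854 \cdot 31} + 2 \cdot 341 \cdot \frac{1}{663} \cdot \frac{1}{346444} = \frac{454721}{88474} + \frac{682}{663} \cdot \frac{1}{346444} = 454721 \cdot \frac{1}{88474} + \frac{341}{114846186} = \frac{454721}{88474} + \frac{341}{114846186} = \frac{13055750678435}{2540225365041}$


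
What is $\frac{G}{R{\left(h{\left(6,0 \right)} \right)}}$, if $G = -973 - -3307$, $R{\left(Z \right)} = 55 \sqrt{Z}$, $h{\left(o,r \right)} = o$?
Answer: $\frac{389 \sqrt{6}}{55} \approx 17.325$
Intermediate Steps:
$G = 2334$ ($G = -973 + 3307 = 2334$)
$\frac{G}{R{\left(h{\left(6,0 \right)} \right)}} = \frac{2334}{55 \sqrt{6}} = 2334 \frac{\sqrt{6}}{330} = \frac{389 \sqrt{6}}{55}$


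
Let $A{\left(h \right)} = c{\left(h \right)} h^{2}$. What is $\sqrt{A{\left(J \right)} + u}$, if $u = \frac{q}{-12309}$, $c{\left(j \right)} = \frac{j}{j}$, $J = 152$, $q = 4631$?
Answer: $\frac{\sqrt{28929456645}}{1119} \approx 152.0$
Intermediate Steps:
$c{\left(j \right)} = 1$
$u = - \frac{421}{1119}$ ($u = \frac{4631}{-12309} = 4631 \left(- \frac{1}{12309}\right) = - \frac{421}{1119} \approx -0.37623$)
$A{\left(h \right)} = h^{2}$ ($A{\left(h \right)} = 1 h^{2} = h^{2}$)
$\sqrt{A{\left(J \right)} + u} = \sqrt{152^{2} - \frac{421}{1119}} = \sqrt{23104 - \frac{421}{1119}} = \sqrt{\frac{25852955}{1119}} = \frac{\sqrt{28929456645}}{1119}$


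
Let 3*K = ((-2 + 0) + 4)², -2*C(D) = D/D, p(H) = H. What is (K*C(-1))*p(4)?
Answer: -8/3 ≈ -2.6667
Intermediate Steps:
C(D) = -½ (C(D) = -D/(2*D) = -½*1 = -½)
K = 4/3 (K = ((-2 + 0) + 4)²/3 = (-2 + 4)²/3 = (⅓)*2² = (⅓)*4 = 4/3 ≈ 1.3333)
(K*C(-1))*p(4) = ((4/3)*(-½))*4 = -⅔*4 = -8/3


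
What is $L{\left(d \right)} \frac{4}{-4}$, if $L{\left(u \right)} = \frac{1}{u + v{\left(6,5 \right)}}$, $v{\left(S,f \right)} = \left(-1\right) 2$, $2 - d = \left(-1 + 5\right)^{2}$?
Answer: $\frac{1}{16} \approx 0.0625$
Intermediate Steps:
$d = -14$ ($d = 2 - \left(-1 + 5\right)^{2} = 2 - 4^{2} = 2 - 16 = -14$)
$v{\left(S,f \right)} = -2$
$L{\left(u \right)} = \frac{1}{-2 + u}$ ($L{\left(u \right)} = \frac{1}{u - 2} = \frac{1}{-2 + u}$)
$L{\left(d \right)} \frac{4}{-4} = \frac{4 \frac{1}{-4}}{-2 - 14} = \frac{4 \left(- \frac{1}{4}\right)}{-16} = \left(- \frac{1}{16}\right) \left(-1\right) = \frac{1}{16}$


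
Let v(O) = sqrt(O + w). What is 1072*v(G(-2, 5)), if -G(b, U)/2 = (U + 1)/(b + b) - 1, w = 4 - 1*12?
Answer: 1072*I*sqrt(3) ≈ 1856.8*I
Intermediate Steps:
w = -8 (w = 4 - 12 = -8)
G(b, U) = 2 - (1 + U)/b (G(b, U) = -2*((U + 1)/(b + b) - 1) = -2*((1 + U)/((2*b)) - 1) = -2*((1 + U)*(1/(2*b)) - 1) = -2*((1 + U)/(2*b) - 1) = -2*(-1 + (1 + U)/(2*b)) = 2 - (1 + U)/b)
v(O) = sqrt(-8 + O) (v(O) = sqrt(O - 8) = sqrt(-8 + O))
1072*v(G(-2, 5)) = 1072*sqrt(-8 + (-1 - 1*5 + 2*(-2))/(-2)) = 1072*sqrt(-8 - (-1 - 5 - 4)/2) = 1072*sqrt(-8 - 1/2*(-10)) = 1072*sqrt(-8 + 5) = 1072*sqrt(-3) = 1072*(I*sqrt(3)) = 1072*I*sqrt(3)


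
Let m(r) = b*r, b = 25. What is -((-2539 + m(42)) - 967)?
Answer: 2456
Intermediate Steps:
m(r) = 25*r
-((-2539 + m(42)) - 967) = -((-2539 + 25*42) - 967) = -((-2539 + 1050) - 967) = -(-1489 - 967) = -1*(-2456) = 2456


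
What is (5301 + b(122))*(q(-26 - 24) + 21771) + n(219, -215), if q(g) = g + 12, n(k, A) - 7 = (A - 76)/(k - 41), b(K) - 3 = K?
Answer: 20990340879/178 ≈ 1.1792e+8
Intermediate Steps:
b(K) = 3 + K
n(k, A) = 7 + (-76 + A)/(-41 + k) (n(k, A) = 7 + (A - 76)/(k - 41) = 7 + (-76 + A)/(-41 + k))
q(g) = 12 + g
(5301 + b(122))*(q(-26 - 24) + 21771) + n(219, -215) = (5301 + (3 + 122))*((12 + (-26 - 24)) + 21771) + (-363 - 215 + 7*219)/(-41 + 219) = (5301 + 125)*((12 - 50) + 21771) + (-363 - 215 + 1533)/178 = 5426*(-38 + 21771) + (1/178)*955 = 5426*21733 + 955/178 = 117923258 + 955/178 = 20990340879/178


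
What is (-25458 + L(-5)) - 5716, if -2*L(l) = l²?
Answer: -62373/2 ≈ -31187.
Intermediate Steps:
L(l) = -l²/2
(-25458 + L(-5)) - 5716 = (-25458 - ½*(-5)²) - 5716 = (-25458 - ½*25) - 5716 = (-25458 - 25/2) - 5716 = -50941/2 - 5716 = -62373/2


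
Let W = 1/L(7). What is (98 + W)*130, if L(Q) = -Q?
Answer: 89050/7 ≈ 12721.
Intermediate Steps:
W = -⅐ (W = 1/(-1*7) = 1/(-7) = -⅐ ≈ -0.14286)
(98 + W)*130 = (98 - ⅐)*130 = (685/7)*130 = 89050/7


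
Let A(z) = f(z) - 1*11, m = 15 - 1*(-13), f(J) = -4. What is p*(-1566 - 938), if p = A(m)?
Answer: 37560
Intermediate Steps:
m = 28 (m = 15 + 13 = 28)
A(z) = -15 (A(z) = -4 - 1*11 = -4 - 11 = -15)
p = -15
p*(-1566 - 938) = -15*(-1566 - 938) = -15*(-2504) = 37560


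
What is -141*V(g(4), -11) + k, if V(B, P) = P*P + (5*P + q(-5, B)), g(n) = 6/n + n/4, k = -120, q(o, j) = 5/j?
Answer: -9708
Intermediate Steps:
g(n) = 6/n + n/4 (g(n) = 6/n + n*(¼) = 6/n + n/4)
V(B, P) = P² + 5*P + 5/B (V(B, P) = P*P + (5*P + 5/B) = P² + (5*P + 5/B) = P² + 5*P + 5/B)
-141*V(g(4), -11) + k = -141*(5 + (6/4 + (¼)*4)*(-11)*(5 - 11))/(6/4 + (¼)*4) - 120 = -141*(5 + (6*(¼) + 1)*(-11)*(-6))/(6*(¼) + 1) - 120 = -141*(5 + (3/2 + 1)*(-11)*(-6))/(3/2 + 1) - 120 = -141*(5 + (5/2)*(-11)*(-6))/5/2 - 120 = -282*(5 + 165)/5 - 120 = -282*170/5 - 120 = -141*68 - 120 = -9588 - 120 = -9708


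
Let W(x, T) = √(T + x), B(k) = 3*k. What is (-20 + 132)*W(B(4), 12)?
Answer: 224*√6 ≈ 548.69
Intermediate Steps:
(-20 + 132)*W(B(4), 12) = (-20 + 132)*√(12 + 3*4) = 112*√(12 + 12) = 112*√24 = 112*(2*√6) = 224*√6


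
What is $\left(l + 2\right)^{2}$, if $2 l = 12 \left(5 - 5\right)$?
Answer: $4$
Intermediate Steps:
$l = 0$ ($l = \frac{12 \left(5 - 5\right)}{2} = \frac{12 \cdot 0}{2} = \frac{1}{2} \cdot 0 = 0$)
$\left(l + 2\right)^{2} = \left(0 + 2\right)^{2} = 2^{2} = 4$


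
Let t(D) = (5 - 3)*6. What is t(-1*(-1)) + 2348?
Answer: 2360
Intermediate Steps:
t(D) = 12 (t(D) = 2*6 = 12)
t(-1*(-1)) + 2348 = 12 + 2348 = 2360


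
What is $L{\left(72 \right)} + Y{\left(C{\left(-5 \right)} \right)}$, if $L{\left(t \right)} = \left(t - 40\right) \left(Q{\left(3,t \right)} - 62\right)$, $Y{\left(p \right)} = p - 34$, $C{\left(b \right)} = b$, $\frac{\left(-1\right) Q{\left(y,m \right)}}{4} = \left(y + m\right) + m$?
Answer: $-20839$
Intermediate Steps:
$Q{\left(y,m \right)} = - 8 m - 4 y$ ($Q{\left(y,m \right)} = - 4 \left(\left(y + m\right) + m\right) = - 4 \left(\left(m + y\right) + m\right) = - 4 \left(y + 2 m\right) = - 8 m - 4 y$)
$Y{\left(p \right)} = -34 + p$
$L{\left(t \right)} = \left(-74 - 8 t\right) \left(-40 + t\right)$ ($L{\left(t \right)} = \left(t - 40\right) \left(\left(- 8 t - 12\right) - 62\right) = \left(-40 + t\right) \left(\left(- 8 t - 12\right) - 62\right) = \left(-40 + t\right) \left(\left(-12 - 8 t\right) - 62\right) = \left(-40 + t\right) \left(-74 - 8 t\right) = \left(-74 - 8 t\right) \left(-40 + t\right)$)
$L{\left(72 \right)} + Y{\left(C{\left(-5 \right)} \right)} = \left(2960 - 8 \cdot 72^{2} + 246 \cdot 72\right) - 39 = \left(2960 - 41472 + 17712\right) - 39 = -20800 - 39 = -20839$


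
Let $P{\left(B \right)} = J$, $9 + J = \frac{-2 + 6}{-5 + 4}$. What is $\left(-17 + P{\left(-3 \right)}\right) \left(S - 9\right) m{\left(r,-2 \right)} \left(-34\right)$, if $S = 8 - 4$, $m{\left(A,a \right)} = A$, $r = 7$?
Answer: $-35700$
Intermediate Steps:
$J = -13$ ($J = -9 + \frac{-2 + 6}{-5 + 4} = -9 + \frac{4}{-1} = -9 + 4 \left(-1\right) = -9 - 4 = -13$)
$P{\left(B \right)} = -13$
$S = 4$ ($S = 8 - 4 = 4$)
$\left(-17 + P{\left(-3 \right)}\right) \left(S - 9\right) m{\left(r,-2 \right)} \left(-34\right) = \left(-17 - 13\right) \left(4 - 9\right) 7 \left(-34\right) = \left(-30\right) \left(-5\right) 7 \left(-34\right) = 150 \cdot 7 \left(-34\right) = 1050 \left(-34\right) = -35700$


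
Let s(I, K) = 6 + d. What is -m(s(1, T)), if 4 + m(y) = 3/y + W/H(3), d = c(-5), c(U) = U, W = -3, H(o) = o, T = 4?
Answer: 2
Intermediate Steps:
d = -5
s(I, K) = 1 (s(I, K) = 6 - 5 = 1)
m(y) = -5 + 3/y (m(y) = -4 + (3/y - 3/3) = -4 + (3/y - 3*1/3) = -4 + (3/y - 1) = -4 + (-1 + 3/y) = -5 + 3/y)
-m(s(1, T)) = -(-5 + 3/1) = -(-5 + 3*1) = -(-5 + 3) = -1*(-2) = 2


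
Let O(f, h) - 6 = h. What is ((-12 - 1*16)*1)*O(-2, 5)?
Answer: -308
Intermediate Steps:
O(f, h) = 6 + h
((-12 - 1*16)*1)*O(-2, 5) = ((-12 - 1*16)*1)*(6 + 5) = ((-12 - 16)*1)*11 = -28*1*11 = -28*11 = -308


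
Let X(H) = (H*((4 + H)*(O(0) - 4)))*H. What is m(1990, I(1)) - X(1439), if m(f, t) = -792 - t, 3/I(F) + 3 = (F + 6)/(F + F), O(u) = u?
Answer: 11952200814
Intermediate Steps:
I(F) = 3/(-3 + (6 + F)/(2*F)) (I(F) = 3/(-3 + (F + 6)/(F + F)) = 3/(-3 + (6 + F)/((2*F))) = 3/(-3 + (6 + F)*(1/(2*F))) = 3/(-3 + (6 + F)/(2*F)))
X(H) = H**2*(-16 - 4*H) (X(H) = (H*((4 + H)*(0 - 4)))*H = (H*((4 + H)*(-4)))*H = (H*(-16 - 4*H))*H = H**2*(-16 - 4*H))
m(1990, I(1)) - X(1439) = (-792 - (-6)/(-6 + 5*1)) - 4*1439**2*(-4 - 1*1439) = (-792 - (-6)/(-6 + 5)) - 4*2070721*(-4 - 1439) = (-792 - (-6)/(-1)) - 4*2070721*(-1443) = (-792 - (-6)*(-1)) - 1*(-11952201612) = (-792 - 1*6) + 11952201612 = (-792 - 6) + 11952201612 = -798 + 11952201612 = 11952200814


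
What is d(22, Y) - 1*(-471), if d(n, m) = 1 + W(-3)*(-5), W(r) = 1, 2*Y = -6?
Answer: 467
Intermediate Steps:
Y = -3 (Y = (½)*(-6) = -3)
d(n, m) = -4 (d(n, m) = 1 + 1*(-5) = 1 - 5 = -4)
d(22, Y) - 1*(-471) = -4 - 1*(-471) = -4 + 471 = 467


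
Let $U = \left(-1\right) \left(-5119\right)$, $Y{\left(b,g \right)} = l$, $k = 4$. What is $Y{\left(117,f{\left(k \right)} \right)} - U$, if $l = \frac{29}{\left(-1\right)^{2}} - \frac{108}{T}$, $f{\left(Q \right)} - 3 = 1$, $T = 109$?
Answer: $- \frac{554918}{109} \approx -5091.0$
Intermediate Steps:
$f{\left(Q \right)} = 4$ ($f{\left(Q \right)} = 3 + 1 = 4$)
$l = \frac{3053}{109}$ ($l = \frac{29}{\left(-1\right)^{2}} - \frac{108}{109} = \frac{29}{1} - \frac{108}{109} = 29 \cdot 1 - \frac{108}{109} = 29 - \frac{108}{109} = \frac{3053}{109} \approx 28.009$)
$Y{\left(b,g \right)} = \frac{3053}{109}$
$U = 5119$
$Y{\left(117,f{\left(k \right)} \right)} - U = \frac{3053}{109} - 5119 = - \frac{554918}{109}$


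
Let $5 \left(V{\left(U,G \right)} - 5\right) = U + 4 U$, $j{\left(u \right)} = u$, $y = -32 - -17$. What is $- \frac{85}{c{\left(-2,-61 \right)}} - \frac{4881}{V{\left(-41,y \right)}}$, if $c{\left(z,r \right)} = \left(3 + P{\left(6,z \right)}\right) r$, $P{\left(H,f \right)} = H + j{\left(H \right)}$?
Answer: $\frac{33105}{244} \approx 135.68$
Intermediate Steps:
$y = -15$ ($y = -32 + 17 = -15$)
$P{\left(H,f \right)} = 2 H$ ($P{\left(H,f \right)} = H + H = 2 H$)
$c{\left(z,r \right)} = 15 r$ ($c{\left(z,r \right)} = \left(3 + 2 \cdot 6\right) r = \left(3 + 12\right) r = 15 r$)
$V{\left(U,G \right)} = 5 + U$ ($V{\left(U,G \right)} = 5 + \frac{U + 4 U}{5} = 5 + \frac{5 U}{5} = 5 + U$)
$- \frac{85}{c{\left(-2,-61 \right)}} - \frac{4881}{V{\left(-41,y \right)}} = - \frac{85}{15 \left(-61\right)} - \frac{4881}{5 - 41} = - \frac{85}{-915} - \frac{4881}{-36} = \left(-85\right) \left(- \frac{1}{915}\right) - - \frac{1627}{12} = \frac{17}{183} + \frac{1627}{12} = \frac{33105}{244}$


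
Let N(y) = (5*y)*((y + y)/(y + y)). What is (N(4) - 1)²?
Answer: 361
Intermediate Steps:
N(y) = 5*y (N(y) = (5*y)*((2*y)/((2*y))) = (5*y)*((2*y)*(1/(2*y))) = (5*y)*1 = 5*y)
(N(4) - 1)² = (5*4 - 1)² = (20 - 1)² = 19² = 361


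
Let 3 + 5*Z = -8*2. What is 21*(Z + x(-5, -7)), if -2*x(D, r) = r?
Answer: -63/10 ≈ -6.3000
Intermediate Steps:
x(D, r) = -r/2
Z = -19/5 (Z = -⅗ + (-8*2)/5 = -⅗ + (⅕)*(-16) = -⅗ - 16/5 = -19/5 ≈ -3.8000)
21*(Z + x(-5, -7)) = 21*(-19/5 - ½*(-7)) = 21*(-19/5 + 7/2) = 21*(-3/10) = -63/10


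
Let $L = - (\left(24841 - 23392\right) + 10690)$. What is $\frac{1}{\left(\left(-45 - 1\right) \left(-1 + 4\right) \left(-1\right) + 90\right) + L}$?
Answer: $- \frac{1}{11911} \approx -8.3956 \cdot 10^{-5}$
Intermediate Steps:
$L = -12139$ ($L = - (\left(24841 - 23392\right) + 10690) = - (1449 + 10690) = \left(-1\right) 12139 = -12139$)
$\frac{1}{\left(\left(-45 - 1\right) \left(-1 + 4\right) \left(-1\right) + 90\right) + L} = \frac{1}{\left(\left(-45 - 1\right) \left(-1 + 4\right) \left(-1\right) + 90\right) - 12139} = \frac{1}{\left(- 46 \cdot 3 \left(-1\right) + 90\right) - 12139} = \frac{1}{\left(\left(-46\right) \left(-3\right) + 90\right) - 12139} = \frac{1}{\left(138 + 90\right) - 12139} = \frac{1}{228 - 12139} = \frac{1}{-11911} = - \frac{1}{11911}$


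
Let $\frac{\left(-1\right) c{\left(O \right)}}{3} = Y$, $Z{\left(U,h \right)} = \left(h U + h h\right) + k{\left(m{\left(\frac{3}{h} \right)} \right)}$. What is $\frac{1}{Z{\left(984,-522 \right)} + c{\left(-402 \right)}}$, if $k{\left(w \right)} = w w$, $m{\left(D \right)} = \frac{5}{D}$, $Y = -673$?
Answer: $\frac{1}{517755} \approx 1.9314 \cdot 10^{-6}$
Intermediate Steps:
$k{\left(w \right)} = w^{2}$
$Z{\left(U,h \right)} = \frac{34 h^{2}}{9} + U h$ ($Z{\left(U,h \right)} = \left(h U + h h\right) + \left(\frac{5}{3 \frac{1}{h}}\right)^{2} = \left(U h + h^{2}\right) + \left(5 \frac{h}{3}\right)^{2} = \left(h^{2} + U h\right) + \left(\frac{5 h}{3}\right)^{2} = \left(h^{2} + U h\right) + \frac{25 h^{2}}{9} = \frac{34 h^{2}}{9} + U h$)
$c{\left(O \right)} = 2019$ ($c{\left(O \right)} = \left(-3\right) \left(-673\right) = 2019$)
$\frac{1}{Z{\left(984,-522 \right)} + c{\left(-402 \right)}} = \frac{1}{\frac{1}{9} \left(-522\right) \left(9 \cdot 984 + 34 \left(-522\right)\right) + 2019} = \frac{1}{\frac{1}{9} \left(-522\right) \left(8856 - 17748\right) + 2019} = \frac{1}{\frac{1}{9} \left(-522\right) \left(-8892\right) + 2019} = \frac{1}{515736 + 2019} = \frac{1}{517755}$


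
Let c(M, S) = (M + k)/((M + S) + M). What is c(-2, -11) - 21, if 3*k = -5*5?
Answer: -914/45 ≈ -20.311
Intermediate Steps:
k = -25/3 (k = (-5*5)/3 = (1/3)*(-25) = -25/3 ≈ -8.3333)
c(M, S) = (-25/3 + M)/(S + 2*M) (c(M, S) = (M - 25/3)/((M + S) + M) = (-25/3 + M)/(S + 2*M))
c(-2, -11) - 21 = (-25/3 - 2)/(-11 + 2*(-2)) - 21 = -31/3/(-11 - 4) - 21 = -31/3/(-15) - 21 = -1/15*(-31/3) - 21 = 31/45 - 21 = -914/45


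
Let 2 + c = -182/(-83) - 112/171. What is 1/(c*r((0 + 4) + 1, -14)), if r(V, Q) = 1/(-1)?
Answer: 14193/6560 ≈ 2.1636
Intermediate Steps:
c = -6560/14193 (c = -2 + (-182/(-83) - 112/171) = -2 + (-182*(-1/83) - 112*1/171) = -2 + (182/83 - 112/171) = -2 + 21826/14193 = -6560/14193 ≈ -0.46220)
r(V, Q) = -1
1/(c*r((0 + 4) + 1, -14)) = 1/(-6560/14193*(-1)) = 1/(6560/14193) = 14193/6560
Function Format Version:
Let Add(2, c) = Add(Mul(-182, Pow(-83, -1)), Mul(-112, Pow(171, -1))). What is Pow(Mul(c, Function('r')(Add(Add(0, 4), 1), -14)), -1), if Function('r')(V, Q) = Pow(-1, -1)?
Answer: Rational(14193, 6560) ≈ 2.1636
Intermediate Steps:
c = Rational(-6560, 14193) (c = Add(-2, Add(Mul(-182, Pow(-83, -1)), Mul(-112, Pow(171, -1)))) = Add(-2, Add(Mul(-182, Rational(-1, 83)), Mul(-112, Rational(1, 171)))) = Add(-2, Add(Rational(182, 83), Rational(-112, 171))) = Add(-2, Rational(21826, 14193)) = Rational(-6560, 14193) ≈ -0.46220)
Function('r')(V, Q) = -1
Pow(Mul(c, Function('r')(Add(Add(0, 4), 1), -14)), -1) = Pow(Mul(Rational(-6560, 14193), -1), -1) = Pow(Rational(6560, 14193), -1) = Rational(14193, 6560)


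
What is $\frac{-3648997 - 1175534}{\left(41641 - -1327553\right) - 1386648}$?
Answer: $\frac{1608177}{5818} \approx 276.41$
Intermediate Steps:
$\frac{-3648997 - 1175534}{\left(41641 - -1327553\right) - 1386648} = - \frac{4824531}{\left(41641 + 1327553\right) - 1386648} = - \frac{4824531}{1369194 - 1386648} = - \frac{4824531}{-17454} = \left(-4824531\right) \left(- \frac{1}{17454}\right) = \frac{1608177}{5818}$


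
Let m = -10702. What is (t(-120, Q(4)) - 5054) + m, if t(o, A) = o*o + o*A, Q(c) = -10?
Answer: -156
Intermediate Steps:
t(o, A) = o² + A*o
(t(-120, Q(4)) - 5054) + m = (-120*(-10 - 120) - 5054) - 10702 = (-120*(-130) - 5054) - 10702 = (15600 - 5054) - 10702 = 10546 - 10702 = -156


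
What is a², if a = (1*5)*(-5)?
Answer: 625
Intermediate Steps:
a = -25 (a = 5*(-5) = -25)
a² = (-25)² = 625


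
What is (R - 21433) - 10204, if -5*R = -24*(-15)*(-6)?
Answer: -31205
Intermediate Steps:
R = 432 (R = -(-24*(-15))*(-6)/5 = -72*(-6) = -⅕*(-2160) = 432)
(R - 21433) - 10204 = (432 - 21433) - 10204 = -21001 - 10204 = -31205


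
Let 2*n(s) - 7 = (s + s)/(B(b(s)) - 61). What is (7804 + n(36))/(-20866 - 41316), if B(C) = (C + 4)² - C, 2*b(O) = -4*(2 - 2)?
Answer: -78067/621820 ≈ -0.12555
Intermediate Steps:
b(O) = 0 (b(O) = (-4*(2 - 2))/2 = (-4*0)/2 = (½)*0 = 0)
B(C) = (4 + C)² - C
n(s) = 7/2 - s/45 (n(s) = 7/2 + ((s + s)/(((4 + 0)² - 1*0) - 61))/2 = 7/2 + ((2*s)/((4² + 0) - 61))/2 = 7/2 + ((2*s)/((16 + 0) - 61))/2 = 7/2 + ((2*s)/(16 - 61))/2 = 7/2 + ((2*s)/(-45))/2 = 7/2 + ((2*s)*(-1/45))/2 = 7/2 + (-2*s/45)/2 = 7/2 - s/45)
(7804 + n(36))/(-20866 - 41316) = (7804 + (7/2 - 1/45*36))/(-20866 - 41316) = (7804 + (7/2 - ⅘))/(-62182) = (7804 + 27/10)*(-1/62182) = (78067/10)*(-1/62182) = -78067/621820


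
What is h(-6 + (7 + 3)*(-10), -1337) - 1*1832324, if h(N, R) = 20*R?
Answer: -1859064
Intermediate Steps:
h(-6 + (7 + 3)*(-10), -1337) - 1*1832324 = 20*(-1337) - 1*1832324 = -26740 - 1832324 = -1859064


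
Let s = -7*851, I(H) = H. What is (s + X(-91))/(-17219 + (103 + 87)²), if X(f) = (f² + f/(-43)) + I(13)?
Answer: 100582/811883 ≈ 0.12389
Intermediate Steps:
s = -5957
X(f) = 13 + f² - f/43 (X(f) = (f² + f/(-43)) + 13 = (f² - f/43) + 13 = 13 + f² - f/43)
(s + X(-91))/(-17219 + (103 + 87)²) = (-5957 + (13 + (-91)² - 1/43*(-91)))/(-17219 + (103 + 87)²) = (-5957 + (13 + 8281 + 91/43))/(-17219 + 190²) = (-5957 + 356733/43)/(-17219 + 36100) = (100582/43)/18881 = (100582/43)*(1/18881) = 100582/811883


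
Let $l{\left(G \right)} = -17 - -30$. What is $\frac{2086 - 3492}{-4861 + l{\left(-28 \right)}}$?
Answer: $\frac{703}{2424} \approx 0.29002$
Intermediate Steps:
$l{\left(G \right)} = 13$ ($l{\left(G \right)} = -17 + 30 = 13$)
$\frac{2086 - 3492}{-4861 + l{\left(-28 \right)}} = \frac{2086 - 3492}{-4861 + 13} = - \frac{1406}{-4848} = \left(-1406\right) \left(- \frac{1}{4848}\right) = \frac{703}{2424}$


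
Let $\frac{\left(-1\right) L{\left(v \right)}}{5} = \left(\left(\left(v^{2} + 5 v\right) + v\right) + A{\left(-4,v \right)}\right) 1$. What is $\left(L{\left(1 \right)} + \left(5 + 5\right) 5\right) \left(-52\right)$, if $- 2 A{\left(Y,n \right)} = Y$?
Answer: $-260$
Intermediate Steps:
$A{\left(Y,n \right)} = - \frac{Y}{2}$
$L{\left(v \right)} = -10 - 30 v - 5 v^{2}$ ($L{\left(v \right)} = - 5 \left(\left(\left(v^{2} + 5 v\right) + v\right) - -2\right) 1 = - 5 \left(\left(v^{2} + 6 v\right) + 2\right) 1 = - 5 \left(2 + v^{2} + 6 v\right) 1 = - 5 \left(2 + v^{2} + 6 v\right) = -10 - 30 v - 5 v^{2}$)
$\left(L{\left(1 \right)} + \left(5 + 5\right) 5\right) \left(-52\right) = \left(\left(-10 - 30 - 5 \cdot 1^{2}\right) + \left(5 + 5\right) 5\right) \left(-52\right) = \left(\left(-10 - 30 - 5\right) + 10 \cdot 5\right) \left(-52\right) = \left(\left(-10 - 30 - 5\right) + 50\right) \left(-52\right) = \left(-45 + 50\right) \left(-52\right) = 5 \left(-52\right) = -260$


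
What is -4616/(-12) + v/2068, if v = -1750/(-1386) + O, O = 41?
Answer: 19689440/51183 ≈ 384.69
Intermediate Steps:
v = 4184/99 (v = -1750/(-1386) + 41 = -1750*(-1/1386) + 41 = 125/99 + 41 = 4184/99 ≈ 42.263)
-4616/(-12) + v/2068 = -4616/(-12) + (4184/99)/2068 = -4616*(-1/12) + (4184/99)*(1/2068) = 1154/3 + 1046/51183 = 19689440/51183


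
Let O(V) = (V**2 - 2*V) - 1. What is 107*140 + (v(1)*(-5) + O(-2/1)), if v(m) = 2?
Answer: 14977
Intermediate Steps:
O(V) = -1 + V**2 - 2*V
107*140 + (v(1)*(-5) + O(-2/1)) = 107*140 + (2*(-5) + (-1 + (-2/1)**2 - (-4)/1)) = 14980 + (-10 + (-1 + (-2*1)**2 - (-4))) = 14980 + (-10 + (-1 + (-2)**2 - 2*(-2))) = 14980 + (-10 + (-1 + 4 + 4)) = 14980 + (-10 + 7) = 14980 - 3 = 14977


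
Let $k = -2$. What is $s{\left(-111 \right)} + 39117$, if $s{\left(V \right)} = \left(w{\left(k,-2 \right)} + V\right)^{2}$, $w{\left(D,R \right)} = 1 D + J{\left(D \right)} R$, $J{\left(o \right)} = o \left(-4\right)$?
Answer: $55758$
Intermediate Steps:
$J{\left(o \right)} = - 4 o$
$w{\left(D,R \right)} = D - 4 D R$ ($w{\left(D,R \right)} = 1 D + - 4 D R = D - 4 D R$)
$s{\left(V \right)} = \left(-18 + V\right)^{2}$ ($s{\left(V \right)} = \left(- 2 \left(1 - -8\right) + V\right)^{2} = \left(- 2 \left(1 + 8\right) + V\right)^{2} = \left(\left(-2\right) 9 + V\right)^{2} = \left(-18 + V\right)^{2}$)
$s{\left(-111 \right)} + 39117 = \left(-18 - 111\right)^{2} + 39117 = \left(-129\right)^{2} + 39117 = 16641 + 39117 = 55758$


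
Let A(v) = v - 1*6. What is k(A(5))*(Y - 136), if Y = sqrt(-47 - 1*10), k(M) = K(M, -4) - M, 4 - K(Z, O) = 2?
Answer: -408 + 3*I*sqrt(57) ≈ -408.0 + 22.65*I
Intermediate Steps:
K(Z, O) = 2 (K(Z, O) = 4 - 1*2 = 4 - 2 = 2)
A(v) = -6 + v (A(v) = v - 6 = -6 + v)
k(M) = 2 - M
Y = I*sqrt(57) (Y = sqrt(-47 - 10) = sqrt(-57) = I*sqrt(57) ≈ 7.5498*I)
k(A(5))*(Y - 136) = (2 - (-6 + 5))*(I*sqrt(57) - 136) = (2 - 1*(-1))*(-136 + I*sqrt(57)) = (2 + 1)*(-136 + I*sqrt(57)) = 3*(-136 + I*sqrt(57)) = -408 + 3*I*sqrt(57)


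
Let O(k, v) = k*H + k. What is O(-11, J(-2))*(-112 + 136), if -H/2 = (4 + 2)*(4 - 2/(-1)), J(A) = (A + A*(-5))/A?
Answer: 18744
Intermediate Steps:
J(A) = -4 (J(A) = (A - 5*A)/A = (-4*A)/A = -4)
H = -72 (H = -2*(4 + 2)*(4 - 2/(-1)) = -12*(4 - 2*(-1)) = -12*(4 + 2) = -12*6 = -2*36 = -72)
O(k, v) = -71*k (O(k, v) = k*(-72) + k = -72*k + k = -71*k)
O(-11, J(-2))*(-112 + 136) = (-71*(-11))*(-112 + 136) = 781*24 = 18744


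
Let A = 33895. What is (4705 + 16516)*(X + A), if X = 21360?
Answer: 1172566355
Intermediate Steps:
(4705 + 16516)*(X + A) = (4705 + 16516)*(21360 + 33895) = 21221*55255 = 1172566355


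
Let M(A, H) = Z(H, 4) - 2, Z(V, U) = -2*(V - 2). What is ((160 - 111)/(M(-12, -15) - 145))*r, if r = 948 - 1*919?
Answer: -1421/113 ≈ -12.575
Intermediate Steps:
Z(V, U) = 4 - 2*V (Z(V, U) = -2*(-2 + V) = 4 - 2*V)
M(A, H) = 2 - 2*H (M(A, H) = (4 - 2*H) - 2 = 2 - 2*H)
r = 29 (r = 948 - 919 = 29)
((160 - 111)/(M(-12, -15) - 145))*r = ((160 - 111)/((2 - 2*(-15)) - 145))*29 = (49/((2 + 30) - 145))*29 = (49/(32 - 145))*29 = (49/(-113))*29 = (49*(-1/113))*29 = -49/113*29 = -1421/113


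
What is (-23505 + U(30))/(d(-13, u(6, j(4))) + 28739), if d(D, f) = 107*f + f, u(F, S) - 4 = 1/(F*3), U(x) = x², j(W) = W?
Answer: -22605/29177 ≈ -0.77475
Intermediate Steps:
u(F, S) = 4 + 1/(3*F) (u(F, S) = 4 + 1/(F*3) = 4 + 1/(3*F))
d(D, f) = 108*f
(-23505 + U(30))/(d(-13, u(6, j(4))) + 28739) = (-23505 + 30²)/(108*(4 + (⅓)/6) + 28739) = (-23505 + 900)/(108*(4 + (⅓)*(⅙)) + 28739) = -22605/(108*(4 + 1/18) + 28739) = -22605/(108*(73/18) + 28739) = -22605/(438 + 28739) = -22605/29177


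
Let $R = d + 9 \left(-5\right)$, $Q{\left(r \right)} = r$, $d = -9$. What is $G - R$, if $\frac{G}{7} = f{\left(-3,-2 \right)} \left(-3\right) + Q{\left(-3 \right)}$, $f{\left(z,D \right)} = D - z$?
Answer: $12$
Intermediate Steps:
$G = -42$ ($G = 7 \left(\left(-2 - -3\right) \left(-3\right) - 3\right) = 7 \left(\left(-2 + 3\right) \left(-3\right) - 3\right) = 7 \left(1 \left(-3\right) - 3\right) = 7 \left(-3 - 3\right) = 7 \left(-6\right) = -42$)
$R = -54$ ($R = -9 + 9 \left(-5\right) = -9 - 45 = -54$)
$G - R = -42 - -54 = -42 + 54 = 12$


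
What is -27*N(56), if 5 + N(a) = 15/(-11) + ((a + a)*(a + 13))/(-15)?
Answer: 774522/55 ≈ 14082.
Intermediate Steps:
N(a) = -70/11 - 2*a*(13 + a)/15 (N(a) = -5 + (15/(-11) + ((a + a)*(a + 13))/(-15)) = -5 + (15*(-1/11) + ((2*a)*(13 + a))*(-1/15)) = -5 + (-15/11 + (2*a*(13 + a))*(-1/15)) = -5 + (-15/11 - 2*a*(13 + a)/15) = -70/11 - 2*a*(13 + a)/15)
-27*N(56) = -27*(-70/11 - 26/15*56 - 2/15*56²) = -27*(-70/11 - 1456/15 - 2/15*3136) = -27*(-70/11 - 1456/15 - 6272/15) = -27*(-28686/55) = 774522/55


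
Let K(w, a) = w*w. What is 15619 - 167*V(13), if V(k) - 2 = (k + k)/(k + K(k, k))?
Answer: 106828/7 ≈ 15261.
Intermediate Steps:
K(w, a) = w²
V(k) = 2 + 2*k/(k + k²) (V(k) = 2 + (k + k)/(k + k²) = 2 + (2*k)/(k + k²) = 2 + 2*k/(k + k²))
15619 - 167*V(13) = 15619 - 334*(2 + 13)/(1 + 13) = 15619 - 334*15/14 = 15619 - 167*15/7 = 15619 - 2505/7 = 106828/7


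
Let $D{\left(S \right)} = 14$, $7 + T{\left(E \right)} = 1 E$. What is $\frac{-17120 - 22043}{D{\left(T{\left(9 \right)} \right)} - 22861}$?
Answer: $\frac{39163}{22847} \approx 1.7141$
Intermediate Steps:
$T{\left(E \right)} = -7 + E$ ($T{\left(E \right)} = -7 + 1 E = -7 + E$)
$\frac{-17120 - 22043}{D{\left(T{\left(9 \right)} \right)} - 22861} = \frac{-17120 - 22043}{14 - 22861} = - \frac{39163}{-22847} = \left(-39163\right) \left(- \frac{1}{22847}\right) = \frac{39163}{22847}$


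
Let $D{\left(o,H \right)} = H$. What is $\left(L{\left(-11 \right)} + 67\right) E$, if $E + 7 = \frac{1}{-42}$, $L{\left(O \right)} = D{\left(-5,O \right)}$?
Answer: $- \frac{1180}{3} \approx -393.33$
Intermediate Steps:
$L{\left(O \right)} = O$
$E = - \frac{295}{42}$ ($E = -7 + \frac{1}{-42} = -7 - \frac{1}{42} = - \frac{295}{42} \approx -7.0238$)
$\left(L{\left(-11 \right)} + 67\right) E = \left(-11 + 67\right) \left(- \frac{295}{42}\right) = 56 \left(- \frac{295}{42}\right) = - \frac{1180}{3}$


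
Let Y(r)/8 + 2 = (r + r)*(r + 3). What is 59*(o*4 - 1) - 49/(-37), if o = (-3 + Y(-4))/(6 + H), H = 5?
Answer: 369466/407 ≈ 907.78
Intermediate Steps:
Y(r) = -16 + 16*r*(3 + r) (Y(r) = -16 + 8*((r + r)*(r + 3)) = -16 + 8*((2*r)*(3 + r)) = -16 + 8*(2*r*(3 + r)) = -16 + 16*r*(3 + r))
o = 45/11 (o = (-3 + (-16 + 16*(-4)² + 48*(-4)))/(6 + 5) = (-3 + (-16 + 16*16 - 192))/11 = (-3 + (-16 + 256 - 192))*(1/11) = (-3 + 48)*(1/11) = 45*(1/11) = 45/11 ≈ 4.0909)
59*(o*4 - 1) - 49/(-37) = 59*((45/11)*4 - 1) - 49/(-37) = 59*(180/11 - 1) - 49*(-1/37) = 59*(169/11) + 49/37 = 9971/11 + 49/37 = 369466/407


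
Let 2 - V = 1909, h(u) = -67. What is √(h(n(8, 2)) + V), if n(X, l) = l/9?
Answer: I*√1974 ≈ 44.43*I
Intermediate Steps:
n(X, l) = l/9 (n(X, l) = l*(⅑) = l/9)
V = -1907 (V = 2 - 1*1909 = 2 - 1909 = -1907)
√(h(n(8, 2)) + V) = √(-67 - 1907) = √(-1974) = I*√1974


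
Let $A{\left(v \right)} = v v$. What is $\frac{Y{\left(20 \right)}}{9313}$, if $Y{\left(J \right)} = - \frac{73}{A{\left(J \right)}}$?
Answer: $- \frac{73}{3725200} \approx -1.9596 \cdot 10^{-5}$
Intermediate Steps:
$A{\left(v \right)} = v^{2}$
$Y{\left(J \right)} = - \frac{73}{J^{2}}$
$\frac{Y{\left(20 \right)}}{9313} = \frac{\left(-73\right) \frac{1}{400}}{9313} = \left(-73\right) \frac{1}{400} \cdot \frac{1}{9313} = \left(- \frac{73}{400}\right) \frac{1}{9313} = - \frac{73}{3725200}$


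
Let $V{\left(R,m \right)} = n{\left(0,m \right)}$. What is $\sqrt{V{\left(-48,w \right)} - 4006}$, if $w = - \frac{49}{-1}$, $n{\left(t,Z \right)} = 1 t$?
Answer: $i \sqrt{4006} \approx 63.293 i$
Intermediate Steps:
$n{\left(t,Z \right)} = t$
$w = 49$ ($w = \left(-49\right) \left(-1\right) = 49$)
$V{\left(R,m \right)} = 0$
$\sqrt{V{\left(-48,w \right)} - 4006} = \sqrt{0 - 4006} = \sqrt{-4006} = i \sqrt{4006}$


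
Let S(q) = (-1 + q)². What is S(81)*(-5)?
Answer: -32000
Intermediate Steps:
S(81)*(-5) = (-1 + 81)²*(-5) = 80²*(-5) = 6400*(-5) = -32000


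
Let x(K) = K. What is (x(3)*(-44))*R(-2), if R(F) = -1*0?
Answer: 0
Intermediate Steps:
R(F) = 0
(x(3)*(-44))*R(-2) = (3*(-44))*0 = -132*0 = 0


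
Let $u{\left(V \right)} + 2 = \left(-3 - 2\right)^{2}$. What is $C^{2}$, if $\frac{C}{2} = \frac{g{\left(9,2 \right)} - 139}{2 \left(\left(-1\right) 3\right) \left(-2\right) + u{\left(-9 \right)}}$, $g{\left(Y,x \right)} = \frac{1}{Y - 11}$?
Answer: $\frac{77841}{1225} \approx 63.544$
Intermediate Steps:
$u{\left(V \right)} = 23$ ($u{\left(V \right)} = -2 + \left(-3 - 2\right)^{2} = -2 + \left(-5\right)^{2} = -2 + 25 = 23$)
$g{\left(Y,x \right)} = \frac{1}{-11 + Y}$
$C = - \frac{279}{35}$ ($C = 2 \frac{\frac{1}{-11 + 9} - 139}{2 \left(\left(-1\right) 3\right) \left(-2\right) + 23} = 2 \frac{\frac{1}{-2} - 139}{2 \left(-3\right) \left(-2\right) + 23} = 2 \frac{- \frac{1}{2} - 139}{\left(-6\right) \left(-2\right) + 23} = 2 \left(- \frac{279}{2 \left(12 + 23\right)}\right) = 2 \left(- \frac{279}{2 \cdot 35}\right) = 2 \left(\left(- \frac{279}{2}\right) \frac{1}{35}\right) = 2 \left(- \frac{279}{70}\right) = - \frac{279}{35} \approx -7.9714$)
$C^{2} = \left(- \frac{279}{35}\right)^{2} = \frac{77841}{1225}$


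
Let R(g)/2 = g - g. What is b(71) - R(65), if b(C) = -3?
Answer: -3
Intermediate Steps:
R(g) = 0 (R(g) = 2*(g - g) = 2*0 = 0)
b(71) - R(65) = -3 - 1*0 = -3 + 0 = -3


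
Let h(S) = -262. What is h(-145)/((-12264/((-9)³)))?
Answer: -31833/2044 ≈ -15.574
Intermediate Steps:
h(-145)/((-12264/((-9)³))) = -262/((-12264/((-9)³))) = -262/((-12264/(-729))) = -262/((-12264*(-1/729))) = -262/4088/243 = -262*243/4088 = -31833/2044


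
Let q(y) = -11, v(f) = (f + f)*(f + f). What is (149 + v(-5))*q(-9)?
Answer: -2739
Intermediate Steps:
v(f) = 4*f² (v(f) = (2*f)*(2*f) = 4*f²)
(149 + v(-5))*q(-9) = (149 + 4*(-5)²)*(-11) = (149 + 4*25)*(-11) = (149 + 100)*(-11) = 249*(-11) = -2739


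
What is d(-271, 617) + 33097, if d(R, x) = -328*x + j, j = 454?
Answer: -168825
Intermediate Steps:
d(R, x) = 454 - 328*x (d(R, x) = -328*x + 454 = 454 - 328*x)
d(-271, 617) + 33097 = (454 - 328*617) + 33097 = (454 - 202376) + 33097 = -201922 + 33097 = -168825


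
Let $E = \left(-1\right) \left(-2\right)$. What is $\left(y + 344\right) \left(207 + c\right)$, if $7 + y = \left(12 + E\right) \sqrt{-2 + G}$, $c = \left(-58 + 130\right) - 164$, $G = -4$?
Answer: $38755 + 1610 i \sqrt{6} \approx 38755.0 + 3943.7 i$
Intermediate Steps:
$E = 2$
$c = -92$ ($c = 72 - 164 = -92$)
$y = -7 + 14 i \sqrt{6}$ ($y = -7 + \left(12 + 2\right) \sqrt{-2 - 4} = -7 + 14 \sqrt{-6} = -7 + 14 i \sqrt{6} \approx -7.0 + 34.293 i$)
$\left(y + 344\right) \left(207 + c\right) = \left(\left(-7 + 14 i \sqrt{6}\right) + 344\right) \left(207 - 92\right) = \left(337 + 14 i \sqrt{6}\right) 115 = 38755 + 1610 i \sqrt{6}$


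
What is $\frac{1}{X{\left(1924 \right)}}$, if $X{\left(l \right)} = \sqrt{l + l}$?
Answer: $\frac{\sqrt{962}}{1924} \approx 0.016121$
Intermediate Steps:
$X{\left(l \right)} = \sqrt{2} \sqrt{l}$ ($X{\left(l \right)} = \sqrt{2 l} = \sqrt{2} \sqrt{l}$)
$\frac{1}{X{\left(1924 \right)}} = \frac{1}{\sqrt{2} \sqrt{1924}} = \frac{1}{\sqrt{2} \cdot 2 \sqrt{481}} = \frac{1}{2 \sqrt{962}} = \frac{\sqrt{962}}{1924}$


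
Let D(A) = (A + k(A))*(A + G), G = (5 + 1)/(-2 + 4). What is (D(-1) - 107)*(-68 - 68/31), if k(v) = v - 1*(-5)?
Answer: 219776/31 ≈ 7089.5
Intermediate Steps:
G = 3 (G = 6/2 = 6*(1/2) = 3)
k(v) = 5 + v (k(v) = v + 5 = 5 + v)
D(A) = (3 + A)*(5 + 2*A) (D(A) = (A + (5 + A))*(A + 3) = (5 + 2*A)*(3 + A) = (3 + A)*(5 + 2*A))
(D(-1) - 107)*(-68 - 68/31) = ((15 + 2*(-1)**2 + 11*(-1)) - 107)*(-68 - 68/31) = ((15 + 2*1 - 11) - 107)*(-68 - 68/31) = ((15 + 2 - 11) - 107)*(-68 - 1*68/31) = (6 - 107)*(-68 - 68/31) = -101*(-2176/31) = 219776/31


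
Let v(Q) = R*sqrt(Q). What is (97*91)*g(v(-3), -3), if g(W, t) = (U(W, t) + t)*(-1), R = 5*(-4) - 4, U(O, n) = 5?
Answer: -17654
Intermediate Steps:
R = -24 (R = -20 - 4 = -24)
v(Q) = -24*sqrt(Q)
g(W, t) = -5 - t (g(W, t) = (5 + t)*(-1) = -5 - t)
(97*91)*g(v(-3), -3) = (97*91)*(-5 - 1*(-3)) = 8827*(-5 + 3) = 8827*(-2) = -17654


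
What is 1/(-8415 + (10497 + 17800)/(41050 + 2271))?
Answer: -43321/364517918 ≈ -0.00011884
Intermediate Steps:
1/(-8415 + (10497 + 17800)/(41050 + 2271)) = 1/(-8415 + 28297/43321) = 1/(-364517918/43321) = -43321/364517918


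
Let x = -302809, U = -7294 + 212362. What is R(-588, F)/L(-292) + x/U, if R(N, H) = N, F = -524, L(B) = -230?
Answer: 1107259/1025340 ≈ 1.0799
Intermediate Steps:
U = 205068
R(-588, F)/L(-292) + x/U = -588/(-230) - 302809/205068 = -588*(-1/230) - 302809*1/205068 = 294/115 - 302809/205068 = 1107259/1025340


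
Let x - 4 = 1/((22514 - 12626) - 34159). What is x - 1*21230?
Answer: -515176247/24271 ≈ -21226.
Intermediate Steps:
x = 97083/24271 (x = 4 + 1/((22514 - 12626) - 34159) = 4 + 1/(9888 - 34159) = 4 + 1/(-24271) = 4 - 1/24271 = 97083/24271 ≈ 4.0000)
x - 1*21230 = 97083/24271 - 1*21230 = 97083/24271 - 21230 = -515176247/24271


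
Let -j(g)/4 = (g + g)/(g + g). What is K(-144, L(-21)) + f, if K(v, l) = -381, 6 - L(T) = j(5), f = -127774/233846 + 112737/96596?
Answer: -4296115735549/11294294108 ≈ -380.38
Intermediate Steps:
j(g) = -4 (j(g) = -4*(g + g)/(g + g) = -4*2*g/(2*g) = -4*2*g*1/(2*g) = -4*1 = -4)
f = 7010319599/11294294108 (f = -127774*1/233846 + 112737*(1/96596) = -63887/116923 + 112737/96596 = 7010319599/11294294108 ≈ 0.62070)
L(T) = 10 (L(T) = 6 - 1*(-4) = 6 + 4 = 10)
K(-144, L(-21)) + f = -381 + 7010319599/11294294108 = -4296115735549/11294294108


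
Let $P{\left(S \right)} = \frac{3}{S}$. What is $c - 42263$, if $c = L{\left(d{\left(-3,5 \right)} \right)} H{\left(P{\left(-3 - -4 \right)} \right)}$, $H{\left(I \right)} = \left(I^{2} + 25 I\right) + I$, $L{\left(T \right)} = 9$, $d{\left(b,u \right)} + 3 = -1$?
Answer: $-41480$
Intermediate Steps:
$d{\left(b,u \right)} = -4$ ($d{\left(b,u \right)} = -3 - 1 = -4$)
$H{\left(I \right)} = I^{2} + 26 I$
$c = 783$ ($c = 9 \frac{3}{-3 - -4} \left(26 + \frac{3}{-3 - -4}\right) = 9 \frac{3}{-3 + 4} \left(26 + \frac{3}{-3 + 4}\right) = 9 \cdot \frac{3}{1} \left(26 + \frac{3}{1}\right) = 9 \cdot 3 \cdot 1 \left(26 + 3 \cdot 1\right) = 9 \cdot 3 \left(26 + 3\right) = 9 \cdot 3 \cdot 29 = 9 \cdot 87 = 783$)
$c - 42263 = 783 - 42263 = -41480$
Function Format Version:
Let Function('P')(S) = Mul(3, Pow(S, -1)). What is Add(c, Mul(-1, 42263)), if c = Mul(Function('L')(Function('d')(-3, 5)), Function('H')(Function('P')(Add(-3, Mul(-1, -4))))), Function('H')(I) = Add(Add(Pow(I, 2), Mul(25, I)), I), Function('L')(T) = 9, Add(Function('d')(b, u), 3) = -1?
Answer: -41480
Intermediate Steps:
Function('d')(b, u) = -4 (Function('d')(b, u) = Add(-3, -1) = -4)
Function('H')(I) = Add(Pow(I, 2), Mul(26, I))
c = 783 (c = Mul(9, Mul(Mul(3, Pow(Add(-3, Mul(-1, -4)), -1)), Add(26, Mul(3, Pow(Add(-3, Mul(-1, -4)), -1))))) = Mul(9, Mul(Mul(3, Pow(Add(-3, 4), -1)), Add(26, Mul(3, Pow(Add(-3, 4), -1))))) = Mul(9, Mul(Mul(3, Pow(1, -1)), Add(26, Mul(3, Pow(1, -1))))) = Mul(9, Mul(Mul(3, 1), Add(26, Mul(3, 1)))) = Mul(9, Mul(3, Add(26, 3))) = Mul(9, Mul(3, 29)) = Mul(9, 87) = 783)
Add(c, Mul(-1, 42263)) = Add(783, Mul(-1, 42263)) = Add(783, -42263) = -41480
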